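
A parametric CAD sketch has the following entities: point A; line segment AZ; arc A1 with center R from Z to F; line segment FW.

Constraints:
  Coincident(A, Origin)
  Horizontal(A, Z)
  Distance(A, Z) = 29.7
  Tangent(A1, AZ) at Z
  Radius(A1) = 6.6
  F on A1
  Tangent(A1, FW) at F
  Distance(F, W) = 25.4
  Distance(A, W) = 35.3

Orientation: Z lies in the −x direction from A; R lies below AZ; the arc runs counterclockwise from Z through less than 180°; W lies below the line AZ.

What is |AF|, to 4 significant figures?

36.39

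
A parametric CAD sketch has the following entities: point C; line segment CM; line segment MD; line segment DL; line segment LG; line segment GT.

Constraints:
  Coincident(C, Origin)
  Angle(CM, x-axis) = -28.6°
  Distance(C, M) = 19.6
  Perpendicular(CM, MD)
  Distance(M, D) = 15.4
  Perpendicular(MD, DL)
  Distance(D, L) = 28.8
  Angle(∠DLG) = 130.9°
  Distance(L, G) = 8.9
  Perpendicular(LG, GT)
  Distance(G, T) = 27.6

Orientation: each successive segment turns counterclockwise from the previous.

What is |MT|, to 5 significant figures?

16.668

∠DLG = 130.9° gives LG at -159.50° from the x-axis; with |LG| = 8.9, G = (-9.0420, 14.808). LG ⟂ GT, so GT runs at -69.500°; with |GT| = 27.6, T = (0.62375, -11.044). Then |MT| = |T − M| = 16.668.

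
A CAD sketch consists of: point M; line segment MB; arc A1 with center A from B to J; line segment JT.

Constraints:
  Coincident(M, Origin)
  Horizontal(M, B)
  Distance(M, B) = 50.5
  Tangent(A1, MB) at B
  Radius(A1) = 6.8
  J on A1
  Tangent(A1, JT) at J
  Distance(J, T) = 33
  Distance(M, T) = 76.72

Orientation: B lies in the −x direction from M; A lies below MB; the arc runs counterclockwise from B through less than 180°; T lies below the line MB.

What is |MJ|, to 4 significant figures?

57.09

Checks: ∠(AB, BM) = 90.00° ✓; |AJ| = 6.800 ✓; ∠(AJ, JT) = 90.00° ✓; |JT| = 33.00 ✓; |MT| = 76.72 ✓.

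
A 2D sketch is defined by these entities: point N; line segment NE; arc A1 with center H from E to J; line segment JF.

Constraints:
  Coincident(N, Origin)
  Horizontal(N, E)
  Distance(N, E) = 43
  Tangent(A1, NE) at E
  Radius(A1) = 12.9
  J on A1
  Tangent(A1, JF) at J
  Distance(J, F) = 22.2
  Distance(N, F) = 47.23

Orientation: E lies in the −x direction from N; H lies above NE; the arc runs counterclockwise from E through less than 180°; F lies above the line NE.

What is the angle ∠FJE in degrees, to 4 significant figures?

133.8°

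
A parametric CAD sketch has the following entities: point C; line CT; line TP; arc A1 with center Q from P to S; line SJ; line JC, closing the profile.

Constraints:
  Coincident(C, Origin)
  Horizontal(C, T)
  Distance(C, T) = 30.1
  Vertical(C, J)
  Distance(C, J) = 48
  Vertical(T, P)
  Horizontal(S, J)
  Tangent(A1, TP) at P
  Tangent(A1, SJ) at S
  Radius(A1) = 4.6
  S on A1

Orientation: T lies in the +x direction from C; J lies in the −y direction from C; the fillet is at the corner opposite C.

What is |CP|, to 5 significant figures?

52.816

C is at the origin; C and T share the same y with |CT| = 30.1 and T on the +x side, so T = (30.100, 0.0000). CJ is vertical with |CJ| = 48.0 and J on the −y side, so J = (0.0000, -48.000). The virtual corner opposite C is at (30.100, -48.000). A1 meets TP tangentially, so QP is at right angles to TP and since A1 is tangent to SJ there, QS ⟂ SJ, with radius 4.6, so the center Q sits 4.6 in from both sides at Q = (25.500, -43.400). That places the tangent points at P = (30.100, -43.400) on TP and S = (25.500, -48.000) on SJ. Then |CP| = |P − C| = 52.816.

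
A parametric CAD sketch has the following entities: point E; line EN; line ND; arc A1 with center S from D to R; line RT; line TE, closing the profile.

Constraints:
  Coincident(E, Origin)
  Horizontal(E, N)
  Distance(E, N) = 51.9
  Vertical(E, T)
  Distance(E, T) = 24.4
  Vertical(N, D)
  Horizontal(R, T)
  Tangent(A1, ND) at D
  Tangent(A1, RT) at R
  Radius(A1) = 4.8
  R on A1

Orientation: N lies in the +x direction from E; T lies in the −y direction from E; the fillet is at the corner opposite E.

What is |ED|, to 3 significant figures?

55.5

E is at the origin; EN is horizontal with |EN| = 51.9 and N on the +x side, so N = (51.9, 0.00). ET is vertical with |ET| = 24.4 and T on the −y side, so T = (0.00, -24.4). The virtual corner opposite E is at (51.9, -24.4). Tangency of A1 to ND means the radius SD is perpendicular to ND and since A1 is tangent to RT there, SR ⟂ RT, with radius 4.8, so the center S sits 4.8 in from both sides at S = (47.1, -19.6). That places the tangent points at D = (51.9, -19.6) on ND and R = (47.1, -24.4) on RT. Then |ED| = |D − E| = 55.5.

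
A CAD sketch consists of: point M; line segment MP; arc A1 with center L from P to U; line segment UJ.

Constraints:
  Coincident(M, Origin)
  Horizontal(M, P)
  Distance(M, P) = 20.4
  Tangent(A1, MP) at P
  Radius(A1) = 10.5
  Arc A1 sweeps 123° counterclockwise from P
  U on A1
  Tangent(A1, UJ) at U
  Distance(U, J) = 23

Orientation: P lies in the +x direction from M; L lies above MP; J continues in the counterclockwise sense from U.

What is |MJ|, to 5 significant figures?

39.230

M is at the origin; MP is horizontal with |MP| = 20.4 and P on the +x side, so P = (20.400, 0.0000). Tangency of A1 to MP means the radius LP is perpendicular to MP, so L = P + (0, 10.5) = (20.400, 10.500). On A1, P sits at bearing -90° from L; a 123° counterclockwise sweep puts U at bearing 33°, so U = L + 10.5·(cos 33°, sin 33°) = (29.206, 16.219). Since A1 is tangent to UJ there, LU ⟂ UJ, so UJ runs along (−sin 33°, cos 33°); with |UJ| = 23.0, J = (16.679, 35.508). Then |MJ| = |J − M| = 39.230.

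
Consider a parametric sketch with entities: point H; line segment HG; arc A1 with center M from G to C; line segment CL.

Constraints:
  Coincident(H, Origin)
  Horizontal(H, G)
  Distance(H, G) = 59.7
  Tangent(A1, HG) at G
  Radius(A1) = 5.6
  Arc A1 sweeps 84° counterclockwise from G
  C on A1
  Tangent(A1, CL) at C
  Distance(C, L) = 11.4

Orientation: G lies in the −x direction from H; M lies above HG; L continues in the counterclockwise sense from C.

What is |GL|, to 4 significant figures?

17.69

H is at the origin; H and G share the same y with |HG| = 59.7 and G on the −x side, so G = (-59.70, 0.000). Since A1 is tangent to HG there, MG ⟂ HG, so M = G + (0, 5.6) = (-59.70, 5.600). On A1, G sits at bearing -90° from M; an 84° counterclockwise sweep puts C at bearing -6°, so C = M + 5.6·(cos -6°, sin -6°) = (-54.13, 5.015). Since A1 is tangent to CL there, MC ⟂ CL, so CL runs along (−sin -6°, cos -6°); with |CL| = 11.4, L = (-52.94, 16.35). Then |GL| = |L − G| = 17.69.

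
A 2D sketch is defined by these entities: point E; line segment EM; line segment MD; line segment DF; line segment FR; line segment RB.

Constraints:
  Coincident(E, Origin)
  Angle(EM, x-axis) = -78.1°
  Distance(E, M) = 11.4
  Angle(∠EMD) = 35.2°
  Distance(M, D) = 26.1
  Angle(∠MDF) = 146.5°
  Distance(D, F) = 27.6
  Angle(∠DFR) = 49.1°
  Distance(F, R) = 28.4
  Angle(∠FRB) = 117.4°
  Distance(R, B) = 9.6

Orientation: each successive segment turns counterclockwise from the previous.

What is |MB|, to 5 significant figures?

21.970

∠DFR = 49.1° gives FR at -128.90° from the x-axis; with |FR| = 28.4, R = (-10.047, 17.878). ∠FRB = 117.4° gives RB at -66.300° from the x-axis; with |RB| = 9.6, B = (-6.1885, 9.0878). Then |MB| = |B − M| = 21.970.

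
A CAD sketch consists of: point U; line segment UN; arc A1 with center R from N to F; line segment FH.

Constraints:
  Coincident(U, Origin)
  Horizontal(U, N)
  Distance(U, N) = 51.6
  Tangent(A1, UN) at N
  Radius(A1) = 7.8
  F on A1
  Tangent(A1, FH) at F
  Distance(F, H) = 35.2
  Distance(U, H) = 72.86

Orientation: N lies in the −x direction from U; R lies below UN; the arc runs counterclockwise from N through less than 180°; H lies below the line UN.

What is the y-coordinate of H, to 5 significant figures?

-43.146

Checks: U.y = 0.00, N.y = 0.00 ✓; |RF| = 7.800 ✓; ∠(RF, FH) = 90.00° ✓; |FH| = 35.20 ✓; |UH| = 72.86 ✓.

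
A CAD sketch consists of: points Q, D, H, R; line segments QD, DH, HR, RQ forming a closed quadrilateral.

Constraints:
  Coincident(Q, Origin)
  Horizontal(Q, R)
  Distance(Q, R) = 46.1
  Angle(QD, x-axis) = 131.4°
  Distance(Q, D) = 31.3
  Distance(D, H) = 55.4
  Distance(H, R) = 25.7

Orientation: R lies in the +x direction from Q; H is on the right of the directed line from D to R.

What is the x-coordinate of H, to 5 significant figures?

22.795

Checks: Q.y = 0.00, R.y = 0.00 ✓; |DH| = 55.40 ✓; |HR| = 25.70 ✓.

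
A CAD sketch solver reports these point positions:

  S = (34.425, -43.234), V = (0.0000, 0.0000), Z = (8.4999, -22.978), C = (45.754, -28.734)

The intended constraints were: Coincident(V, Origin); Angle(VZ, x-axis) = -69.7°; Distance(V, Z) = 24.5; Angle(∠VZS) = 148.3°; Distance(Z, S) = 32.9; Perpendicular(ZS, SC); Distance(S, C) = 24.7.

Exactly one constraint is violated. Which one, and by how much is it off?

Distance(S, C) = 24.7 — off by 6.30.

V = (0.00, 0.00) ✓; VZ at -69.70° ✓; |VZ| = 24.50 ✓; ∠VZS = 148.3° ✓; |ZS| = 32.90 ✓; ∠(ZS, SC) = 90.00° ✓; |SC| = 18.40 ✗.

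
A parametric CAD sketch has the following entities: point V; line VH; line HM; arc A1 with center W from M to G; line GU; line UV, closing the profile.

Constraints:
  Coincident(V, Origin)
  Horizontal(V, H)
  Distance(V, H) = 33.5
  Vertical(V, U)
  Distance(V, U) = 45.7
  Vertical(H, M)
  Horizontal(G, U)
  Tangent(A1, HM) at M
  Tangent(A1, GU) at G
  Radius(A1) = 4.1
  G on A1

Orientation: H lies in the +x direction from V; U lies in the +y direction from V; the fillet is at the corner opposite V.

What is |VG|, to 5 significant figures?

54.340

The virtual corner opposite V is at (33.500, 45.700). Tangency of A1 to HM means the radius WM is perpendicular to HM and tangency of A1 to GU means the radius WG is perpendicular to GU, with radius 4.1, so the center W sits 4.1 in from both sides at W = (29.400, 41.600). That places the tangent points at M = (33.500, 41.600) on HM and G = (29.400, 45.700) on GU. Then |VG| = |G − V| = 54.340.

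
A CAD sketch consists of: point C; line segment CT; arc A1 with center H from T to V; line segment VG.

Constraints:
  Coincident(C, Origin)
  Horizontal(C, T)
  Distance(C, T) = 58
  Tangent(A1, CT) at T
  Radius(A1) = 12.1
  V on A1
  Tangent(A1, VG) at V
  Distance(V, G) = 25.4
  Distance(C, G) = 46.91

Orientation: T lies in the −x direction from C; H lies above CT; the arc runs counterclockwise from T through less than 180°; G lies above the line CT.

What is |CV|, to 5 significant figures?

47.573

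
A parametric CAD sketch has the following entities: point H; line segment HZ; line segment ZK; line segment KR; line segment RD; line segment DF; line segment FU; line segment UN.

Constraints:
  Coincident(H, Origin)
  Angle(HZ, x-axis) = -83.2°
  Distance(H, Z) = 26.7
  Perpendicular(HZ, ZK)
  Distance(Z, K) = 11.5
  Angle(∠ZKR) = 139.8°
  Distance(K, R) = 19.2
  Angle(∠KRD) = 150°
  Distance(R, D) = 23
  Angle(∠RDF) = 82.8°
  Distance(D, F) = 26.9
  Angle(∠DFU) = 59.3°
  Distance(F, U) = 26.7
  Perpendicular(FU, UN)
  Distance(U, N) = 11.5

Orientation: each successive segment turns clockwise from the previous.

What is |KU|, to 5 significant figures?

15.203

∠RDF = 82.8° gives DF at 19.400° from the x-axis; with |DF| = 26.9, F = (-9.2126, 12.196). ∠DFU = 59.3° gives FU at -101.30° from the x-axis; with |FU| = 26.7, U = (-14.444, -13.986). Then |KU| = |U − K| = 15.203.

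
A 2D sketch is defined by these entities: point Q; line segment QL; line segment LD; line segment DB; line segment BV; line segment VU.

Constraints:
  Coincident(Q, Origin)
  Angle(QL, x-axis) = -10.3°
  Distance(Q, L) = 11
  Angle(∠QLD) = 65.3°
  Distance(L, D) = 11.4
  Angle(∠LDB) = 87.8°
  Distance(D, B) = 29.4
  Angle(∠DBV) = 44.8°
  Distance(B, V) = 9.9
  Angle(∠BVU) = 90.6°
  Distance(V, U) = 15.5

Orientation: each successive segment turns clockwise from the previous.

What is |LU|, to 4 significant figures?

18.79

Q is at the origin; QL runs at -10.3° with length 11.0, so L = (10.82, -1.967). ∠QLD = 65.3° gives LD at -125.0° from the x-axis; with |LD| = 11.4, D = (4.284, -11.31). ∠LDB = 87.8° gives DB at 142.8° from the x-axis; with |DB| = 29.4, B = (-19.13, 6.470). ∠DBV = 44.8° gives BV at 7.600° from the x-axis; with |BV| = 9.9, V = (-9.321, 7.779). ∠BVU = 90.6° gives VU at -81.80° from the x-axis; with |VU| = 15.5, U = (-7.110, -7.562). Then |LU| = |U − L| = 18.79.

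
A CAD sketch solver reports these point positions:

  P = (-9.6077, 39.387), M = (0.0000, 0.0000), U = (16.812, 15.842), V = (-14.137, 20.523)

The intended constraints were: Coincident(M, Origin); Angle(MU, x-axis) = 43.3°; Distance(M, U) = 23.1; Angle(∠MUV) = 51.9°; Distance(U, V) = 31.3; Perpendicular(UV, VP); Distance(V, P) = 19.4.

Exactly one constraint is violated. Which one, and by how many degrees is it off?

Perpendicular(UV, VP) — off by 4.90°.

M = (0.00, 0.00) ✓; MU at 43.30° ✓; |MU| = 23.10 ✓; ∠MUV = 51.90° ✓; |UV| = 31.30 ✓; ∠(UV, VP) = 94.90° ✗; |VP| = 19.40 ✓.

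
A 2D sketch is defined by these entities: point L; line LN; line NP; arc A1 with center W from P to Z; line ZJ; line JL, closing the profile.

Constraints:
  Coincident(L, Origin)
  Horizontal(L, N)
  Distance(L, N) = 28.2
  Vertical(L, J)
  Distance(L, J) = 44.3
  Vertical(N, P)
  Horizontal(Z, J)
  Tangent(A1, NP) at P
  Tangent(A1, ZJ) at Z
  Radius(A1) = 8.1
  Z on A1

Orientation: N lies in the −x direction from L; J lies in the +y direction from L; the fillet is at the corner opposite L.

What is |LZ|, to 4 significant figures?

48.65

L is at the origin; LN is horizontal with |LN| = 28.2 and N on the −x side, so N = (-28.20, 0.000). LJ is vertical with |LJ| = 44.3 and J on the +y side, so J = (0.000, 44.30). The virtual corner opposite L is at (-28.20, 44.30). Since A1 is tangent to NP there, WP ⟂ NP and since A1 is tangent to ZJ there, WZ ⟂ ZJ, with radius 8.1, so the center W sits 8.1 in from both sides at W = (-20.10, 36.20). That places the tangent points at P = (-28.20, 36.20) on NP and Z = (-20.10, 44.30) on ZJ. Then |LZ| = |Z − L| = 48.65.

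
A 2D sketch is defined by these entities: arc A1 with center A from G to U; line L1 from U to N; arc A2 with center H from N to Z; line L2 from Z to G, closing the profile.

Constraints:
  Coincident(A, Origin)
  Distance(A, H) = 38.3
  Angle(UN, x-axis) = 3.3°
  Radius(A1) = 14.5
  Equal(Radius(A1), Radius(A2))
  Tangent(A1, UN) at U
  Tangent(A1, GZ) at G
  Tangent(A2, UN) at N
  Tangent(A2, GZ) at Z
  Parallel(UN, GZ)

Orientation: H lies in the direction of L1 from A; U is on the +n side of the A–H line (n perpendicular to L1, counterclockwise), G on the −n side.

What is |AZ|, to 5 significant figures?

40.953

The slot axis is L1's direction at 3.3°, so u = (cos 3.3°, sin 3.3°) = (0.99834, 0.057564) and n = (−sin 3.3°, cos 3.3°) = (-0.057564, 0.99834). A is at the origin and H lies 38.3 along u from A, so H = 38.3·u = (38.236, 2.2047). Tangency of A1 to both parallel lines with radius 14.5 puts U and G at A ± 14.5·n: U = (-0.83468, 14.476), G = (0.83468, -14.476). Equal radii place N and Z the same way about H: N = H + 14.5·n = (37.402, 16.681), Z = H − 14.5·n = (39.071, -12.271). Then |AZ| = |Z − A| = 40.953.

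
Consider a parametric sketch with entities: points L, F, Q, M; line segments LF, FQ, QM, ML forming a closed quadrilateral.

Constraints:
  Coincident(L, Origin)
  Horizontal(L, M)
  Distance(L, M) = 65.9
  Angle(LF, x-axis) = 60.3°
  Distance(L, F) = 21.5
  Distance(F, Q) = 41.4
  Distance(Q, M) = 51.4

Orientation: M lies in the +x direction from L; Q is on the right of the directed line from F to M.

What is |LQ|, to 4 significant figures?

29.15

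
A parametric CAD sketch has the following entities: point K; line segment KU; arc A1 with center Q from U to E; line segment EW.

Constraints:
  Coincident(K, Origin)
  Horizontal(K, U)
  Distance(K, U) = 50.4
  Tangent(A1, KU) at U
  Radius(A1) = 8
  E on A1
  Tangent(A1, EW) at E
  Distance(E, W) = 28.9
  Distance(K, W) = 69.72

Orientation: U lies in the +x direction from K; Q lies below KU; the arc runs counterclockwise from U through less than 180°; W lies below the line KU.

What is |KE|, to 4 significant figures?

45.38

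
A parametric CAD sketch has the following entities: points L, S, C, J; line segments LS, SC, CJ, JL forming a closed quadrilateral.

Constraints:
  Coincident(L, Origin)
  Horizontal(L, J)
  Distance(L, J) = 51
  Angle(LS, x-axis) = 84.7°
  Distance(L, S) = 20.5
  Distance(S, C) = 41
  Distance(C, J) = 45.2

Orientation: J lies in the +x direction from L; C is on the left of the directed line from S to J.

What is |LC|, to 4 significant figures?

56.06

L is at the origin; LJ is horizontal with |LJ| = 51.0 and J in +x, so J = (51.0, 0). LS runs at 84.7° with |LS| = 20.5, so S = (1.894, 20.41). C is determined by |SC| = 41.0 and |CJ| = 45.2 together: it lies at the intersection of circle(S, 41.0) and circle(J, 45.2). With |SJ| = 53.18, the foot of the radical line on SJ is 23.19 from S and the perpendicular offset is √(41.0² − 23.19²) = 33.81. Taking the left-of-SJ solution: C = (36.28, 42.74).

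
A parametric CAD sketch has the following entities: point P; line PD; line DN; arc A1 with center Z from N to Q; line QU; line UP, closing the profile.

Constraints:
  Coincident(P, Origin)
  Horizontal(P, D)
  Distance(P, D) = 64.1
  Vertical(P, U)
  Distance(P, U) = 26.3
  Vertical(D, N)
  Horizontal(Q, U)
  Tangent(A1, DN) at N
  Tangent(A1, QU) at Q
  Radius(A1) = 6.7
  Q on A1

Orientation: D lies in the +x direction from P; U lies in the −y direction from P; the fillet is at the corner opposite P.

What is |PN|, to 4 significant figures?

67.03

The virtual corner opposite P is at (64.10, -26.30). The tangent condition forces ZN to be normal to DN and A1 meets QU tangentially, so ZQ is at right angles to QU, with radius 6.7, so the center Z sits 6.7 in from both sides at Z = (57.40, -19.60). That places the tangent points at N = (64.10, -19.60) on DN and Q = (57.40, -26.30) on QU. Then |PN| = |N − P| = 67.03.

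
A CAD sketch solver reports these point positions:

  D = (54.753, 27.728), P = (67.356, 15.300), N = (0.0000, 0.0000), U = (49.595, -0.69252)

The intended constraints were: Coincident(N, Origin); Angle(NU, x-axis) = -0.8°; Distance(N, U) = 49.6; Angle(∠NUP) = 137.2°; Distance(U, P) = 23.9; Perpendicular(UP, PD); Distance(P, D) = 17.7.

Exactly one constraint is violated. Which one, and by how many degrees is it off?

Perpendicular(UP, PD) — off by 3.40°.

N = (0.00, 0.00) ✓; NU at -0.8000° ✓; |NU| = 49.60 ✓; ∠NUP = 137.2° ✓; |UP| = 23.90 ✓; ∠(UP, PD) = 93.40° ✗; |PD| = 17.70 ✓.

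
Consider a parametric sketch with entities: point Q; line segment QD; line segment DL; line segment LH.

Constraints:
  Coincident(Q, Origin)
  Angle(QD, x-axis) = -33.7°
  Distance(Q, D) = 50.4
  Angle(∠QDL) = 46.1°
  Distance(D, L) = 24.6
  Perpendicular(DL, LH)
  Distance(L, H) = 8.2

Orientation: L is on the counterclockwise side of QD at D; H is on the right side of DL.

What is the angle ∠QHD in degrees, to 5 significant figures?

84.651°

Q is at the origin; QD runs at -33.7° with length 50.4, so D = 50.4·(cos -33.7°, sin -33.7°) = (41.930, -27.964). ∠QDL = 46.1°, so DL runs at -33.7° + (180° − 46.1°) = 100.20° from the x-axis; with |DL| = 24.6, L = D + 24.6·(cos 100.20°, sin 100.20°) = (37.574, -3.7529). DL ⟂ LH; with |LH| = 8.2 on the right of DL, H = L + 8.2·(0.98420, 0.17708) = (45.645, -2.3009). Then cos ∠QHD = HQ·HD / (|HQ||HD|), giving 84.651°.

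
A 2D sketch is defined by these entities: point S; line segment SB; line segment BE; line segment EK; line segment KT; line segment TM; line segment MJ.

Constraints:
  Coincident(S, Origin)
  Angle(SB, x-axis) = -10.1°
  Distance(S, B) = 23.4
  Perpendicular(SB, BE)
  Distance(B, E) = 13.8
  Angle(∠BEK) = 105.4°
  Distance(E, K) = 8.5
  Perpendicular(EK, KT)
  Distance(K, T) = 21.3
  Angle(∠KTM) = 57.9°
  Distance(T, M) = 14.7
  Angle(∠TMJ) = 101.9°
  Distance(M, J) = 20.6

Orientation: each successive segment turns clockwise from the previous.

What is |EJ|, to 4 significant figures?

6.644

∠KTM = 57.9° gives TM at -26.80° from the x-axis; with |TM| = 14.7, M = (23.31, -3.894). ∠TMJ = 101.9° gives MJ at -104.9° from the x-axis; with |MJ| = 20.6, J = (18.01, -23.80). Then |EJ| = |J − E| = 6.644.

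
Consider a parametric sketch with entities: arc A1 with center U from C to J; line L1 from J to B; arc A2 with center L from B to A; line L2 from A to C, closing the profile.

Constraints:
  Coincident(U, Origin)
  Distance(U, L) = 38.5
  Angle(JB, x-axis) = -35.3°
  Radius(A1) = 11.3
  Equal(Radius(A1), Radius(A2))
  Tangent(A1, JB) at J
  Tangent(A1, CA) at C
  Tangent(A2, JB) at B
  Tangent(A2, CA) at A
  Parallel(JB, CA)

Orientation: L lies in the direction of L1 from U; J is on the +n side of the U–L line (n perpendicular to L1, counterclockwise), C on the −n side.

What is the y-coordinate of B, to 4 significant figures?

-13.03

Tangency of A1 to both parallel lines with radius 11.3 puts J and C at U ± 11.3·n: J = (6.530, 9.222), C = (-6.530, -9.222). Equal radii place B and A the same way about L: B = L + 11.3·n = (37.95, -13.03), A = L − 11.3·n = (24.89, -31.47). So B.y = -13.03.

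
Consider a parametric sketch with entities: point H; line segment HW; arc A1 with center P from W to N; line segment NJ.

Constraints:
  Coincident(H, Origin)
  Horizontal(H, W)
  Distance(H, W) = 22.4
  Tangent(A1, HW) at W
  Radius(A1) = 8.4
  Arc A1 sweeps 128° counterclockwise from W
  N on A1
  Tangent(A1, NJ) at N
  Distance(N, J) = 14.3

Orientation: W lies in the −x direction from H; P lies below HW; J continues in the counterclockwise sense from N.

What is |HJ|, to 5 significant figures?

32.026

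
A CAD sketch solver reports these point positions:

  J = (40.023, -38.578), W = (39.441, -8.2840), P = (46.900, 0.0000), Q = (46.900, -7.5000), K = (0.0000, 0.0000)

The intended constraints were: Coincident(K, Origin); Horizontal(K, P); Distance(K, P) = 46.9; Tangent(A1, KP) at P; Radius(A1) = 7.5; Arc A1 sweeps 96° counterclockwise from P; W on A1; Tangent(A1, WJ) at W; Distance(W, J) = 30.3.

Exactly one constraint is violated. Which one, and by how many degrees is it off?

Tangent(A1, WJ) at W — off by 4.90°.

K = (0.00, 0.00) ✓; K.y = 0.00, P.y = 0.00 ✓; |KP| = 46.90 ✓; ∠(QP, PK) = 90.00° ✓; |QP| = 7.500 ✓; bearing(Q→W) − bearing(Q→P) = 96.00° ✓; |QW| = 7.500 ✓; ∠(QW, WJ) = 94.90° ✗; |WJ| = 30.30 ✓.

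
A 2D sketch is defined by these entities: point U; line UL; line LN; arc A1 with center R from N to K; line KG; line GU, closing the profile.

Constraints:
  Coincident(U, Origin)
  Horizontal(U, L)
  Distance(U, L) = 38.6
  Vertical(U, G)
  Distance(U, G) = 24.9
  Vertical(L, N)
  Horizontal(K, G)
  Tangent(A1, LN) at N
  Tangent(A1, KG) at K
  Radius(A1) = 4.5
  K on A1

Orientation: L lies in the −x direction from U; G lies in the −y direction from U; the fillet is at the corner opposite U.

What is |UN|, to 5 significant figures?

43.659

The virtual corner opposite U is at (-38.600, -24.900). Since A1 is tangent to LN there, RN ⟂ LN and since A1 is tangent to KG there, RK ⟂ KG, with radius 4.5, so the center R sits 4.5 in from both sides at R = (-34.100, -20.400). That places the tangent points at N = (-38.600, -20.400) on LN and K = (-34.100, -24.900) on KG. Then |UN| = |N − U| = 43.659.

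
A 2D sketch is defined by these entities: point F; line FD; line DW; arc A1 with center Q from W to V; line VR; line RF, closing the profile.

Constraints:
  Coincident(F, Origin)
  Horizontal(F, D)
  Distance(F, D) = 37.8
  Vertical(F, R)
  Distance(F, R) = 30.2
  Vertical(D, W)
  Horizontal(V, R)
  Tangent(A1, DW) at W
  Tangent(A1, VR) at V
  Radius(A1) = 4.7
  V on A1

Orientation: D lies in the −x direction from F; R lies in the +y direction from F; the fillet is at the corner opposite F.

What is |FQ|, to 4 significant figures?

41.78

FR is vertical with |FR| = 30.2 and R on the +y side, so R = (0.000, 30.20). The virtual corner opposite F is at (-37.80, 30.20). Tangency of A1 to DW means the radius QW is perpendicular to DW and tangency of A1 to VR means the radius QV is perpendicular to VR, with radius 4.7, so the center Q sits 4.7 in from both sides at Q = (-33.10, 25.50). Then |FQ| = |Q − F| = 41.78.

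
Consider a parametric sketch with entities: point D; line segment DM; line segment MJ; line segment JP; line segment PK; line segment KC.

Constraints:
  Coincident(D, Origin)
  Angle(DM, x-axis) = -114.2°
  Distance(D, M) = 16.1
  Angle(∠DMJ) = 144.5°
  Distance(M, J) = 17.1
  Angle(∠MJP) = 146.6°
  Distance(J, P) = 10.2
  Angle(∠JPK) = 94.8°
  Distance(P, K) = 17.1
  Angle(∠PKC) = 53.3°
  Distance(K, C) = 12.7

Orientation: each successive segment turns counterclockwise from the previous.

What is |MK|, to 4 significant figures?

27.01

D is at the origin; DM runs at -114.2° with length 16.1, so M = (-6.600, -14.69). ∠DMJ = 144.5° gives MJ at -78.70° from the x-axis; with |MJ| = 17.1, J = (-3.249, -31.45). ∠MJP = 146.6° gives JP at -45.30° from the x-axis; with |JP| = 10.2, P = (3.926, -38.70). ∠JPK = 94.8° gives PK at 39.90° from the x-axis; with |PK| = 17.1, K = (17.04, -27.74). Then |MK| = |K − M| = 27.01.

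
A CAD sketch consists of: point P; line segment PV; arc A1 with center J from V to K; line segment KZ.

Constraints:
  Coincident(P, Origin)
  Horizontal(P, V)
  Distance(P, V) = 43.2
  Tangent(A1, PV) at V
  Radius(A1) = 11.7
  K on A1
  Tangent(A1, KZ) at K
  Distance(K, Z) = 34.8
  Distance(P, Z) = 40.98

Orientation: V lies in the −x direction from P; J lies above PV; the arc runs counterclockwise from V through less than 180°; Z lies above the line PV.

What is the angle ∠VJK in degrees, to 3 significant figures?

62.9°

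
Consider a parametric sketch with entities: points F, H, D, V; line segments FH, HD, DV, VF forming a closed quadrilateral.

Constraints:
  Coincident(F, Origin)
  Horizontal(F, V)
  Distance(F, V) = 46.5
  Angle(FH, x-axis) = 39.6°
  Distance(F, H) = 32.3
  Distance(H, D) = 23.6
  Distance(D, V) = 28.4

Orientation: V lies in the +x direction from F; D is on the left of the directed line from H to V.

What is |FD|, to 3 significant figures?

55.0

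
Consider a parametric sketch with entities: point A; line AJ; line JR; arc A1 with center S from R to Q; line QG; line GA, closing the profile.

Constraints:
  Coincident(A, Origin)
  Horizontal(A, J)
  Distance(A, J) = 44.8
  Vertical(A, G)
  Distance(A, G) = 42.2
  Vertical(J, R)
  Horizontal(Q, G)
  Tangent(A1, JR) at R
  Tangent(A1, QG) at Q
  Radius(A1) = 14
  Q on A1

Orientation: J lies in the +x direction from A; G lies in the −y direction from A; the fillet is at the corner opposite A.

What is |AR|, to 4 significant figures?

52.94

A is at the origin; A and J share the same y with |AJ| = 44.8 and J on the +x side, so J = (44.80, 0.000). A and G share the same x with |AG| = 42.2 and G on the −y side, so G = (0.000, -42.20). The virtual corner opposite A is at (44.80, -42.20). Since A1 is tangent to JR there, SR ⟂ JR and A1 meets QG tangentially, so SQ is at right angles to QG, with radius 14.0, so the center S sits 14.0 in from both sides at S = (30.80, -28.20). That places the tangent points at R = (44.80, -28.20) on JR and Q = (30.80, -42.20) on QG. Then |AR| = |R − A| = 52.94.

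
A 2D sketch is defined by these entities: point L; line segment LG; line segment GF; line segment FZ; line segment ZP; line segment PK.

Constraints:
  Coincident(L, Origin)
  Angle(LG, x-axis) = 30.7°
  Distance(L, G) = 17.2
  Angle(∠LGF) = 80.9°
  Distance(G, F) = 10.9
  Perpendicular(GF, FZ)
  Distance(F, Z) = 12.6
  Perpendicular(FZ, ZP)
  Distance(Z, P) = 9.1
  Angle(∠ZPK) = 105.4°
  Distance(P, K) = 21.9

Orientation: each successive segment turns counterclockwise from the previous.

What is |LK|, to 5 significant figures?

26.372

L is at the origin; LG runs at 30.7° with length 17.2, so G = (14.789, 8.7813). ∠LGF = 80.9° gives GF at 129.80° from the x-axis; with |GF| = 10.9, F = (7.8123, 17.156). GF is perpendicular to FZ, so FZ runs at -140.20°; with |FZ| = 12.6, Z = (-1.8681, 9.0902). The perpendicularity gives ZP at right angles to FZ, so ZP runs at -50.200°; with |ZP| = 9.1, P = (3.9569, 2.0989). ∠ZPK = 105.4° gives PK at 24.400° from the x-axis; with |PK| = 21.9, K = (23.901, 11.146). Then |LK| = |K − L| = 26.372.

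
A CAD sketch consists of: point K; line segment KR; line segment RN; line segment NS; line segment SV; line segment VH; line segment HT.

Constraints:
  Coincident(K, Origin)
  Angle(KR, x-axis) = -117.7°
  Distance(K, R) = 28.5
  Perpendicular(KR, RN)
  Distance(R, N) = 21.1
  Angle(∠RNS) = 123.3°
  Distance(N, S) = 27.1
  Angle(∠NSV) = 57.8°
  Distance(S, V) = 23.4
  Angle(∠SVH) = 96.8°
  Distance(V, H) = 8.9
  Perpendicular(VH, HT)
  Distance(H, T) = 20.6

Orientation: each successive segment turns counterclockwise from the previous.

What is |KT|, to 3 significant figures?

36.0

∠SVH = 96.8° gives VH at -126° from the x-axis; with |VH| = 8.9, H = (3.45, -17.9). VH ⟂ HT, so HT runs at -35.6°; with |HT| = 20.6, T = (20.2, -29.9). Then |KT| = |T − K| = 36.0.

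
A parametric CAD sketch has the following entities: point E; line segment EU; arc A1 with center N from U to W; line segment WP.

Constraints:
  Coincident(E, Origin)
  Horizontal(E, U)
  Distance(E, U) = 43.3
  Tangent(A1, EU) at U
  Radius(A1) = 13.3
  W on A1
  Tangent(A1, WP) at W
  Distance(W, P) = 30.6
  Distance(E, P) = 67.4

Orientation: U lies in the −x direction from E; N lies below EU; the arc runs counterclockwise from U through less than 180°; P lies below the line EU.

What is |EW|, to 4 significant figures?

58.58

E is at the origin; E and U share the same y with |EU| = 43.3 and U on the −x side, so U = (-43.30, 0.000). Since A1 is tangent to EU there, NU ⟂ EU, so N = U + (0, -13.3) = (-43.30, -13.30). Since NW ⟂ WP (tangency), |NP| = √(13.3² + 30.6²) = 33.37 regardless of where W sits on A1. So P lies on both circle(E, 67.4) and circle(N, 33.37); the below-EU intersection is P = (-49.12, -46.15). W is the foot of the tangent from P: W = (-56.24, -16.39).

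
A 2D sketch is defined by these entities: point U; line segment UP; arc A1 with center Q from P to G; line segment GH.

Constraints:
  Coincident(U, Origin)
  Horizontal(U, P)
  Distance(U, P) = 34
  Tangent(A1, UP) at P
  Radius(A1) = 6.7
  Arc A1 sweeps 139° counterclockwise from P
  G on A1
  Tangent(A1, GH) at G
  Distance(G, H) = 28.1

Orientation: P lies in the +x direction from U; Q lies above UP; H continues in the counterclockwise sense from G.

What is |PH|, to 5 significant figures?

34.557

U is at the origin; U and P share the same y with |UP| = 34.0 and P on the +x side, so P = (34.000, 0.0000). A1 meets UP tangentially, so QP is at right angles to UP, so Q = P + (0, 6.7) = (34.000, 6.7000). On A1, P sits at bearing -90° from Q; a 139° counterclockwise sweep puts G at bearing 49°, so G = Q + 6.7·(cos 49°, sin 49°) = (38.396, 11.757). A1 meets GH tangentially, so QG is at right angles to GH, so GH runs along (−sin 49°, cos 49°); with |GH| = 28.1, H = (17.188, 30.192). Then |PH| = |H − P| = 34.557.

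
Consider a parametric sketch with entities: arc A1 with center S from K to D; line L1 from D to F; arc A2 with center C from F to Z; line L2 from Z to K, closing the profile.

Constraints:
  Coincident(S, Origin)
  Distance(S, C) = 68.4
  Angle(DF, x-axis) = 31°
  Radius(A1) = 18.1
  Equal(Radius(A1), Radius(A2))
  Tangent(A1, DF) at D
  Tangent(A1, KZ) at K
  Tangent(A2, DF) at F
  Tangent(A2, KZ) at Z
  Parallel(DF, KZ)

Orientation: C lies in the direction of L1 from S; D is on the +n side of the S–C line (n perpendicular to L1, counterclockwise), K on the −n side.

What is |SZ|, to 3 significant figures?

70.8

The slot axis is L1's direction at 31.0°, so u = (cos 31.0°, sin 31.0°) = (0.857, 0.515) and n = (−sin 31.0°, cos 31.0°) = (-0.515, 0.857). S is at the origin and C lies 68.4 along u from S, so C = 68.4·u = (58.6, 35.2). Tangency of A1 to both parallel lines with radius 18.1 puts D and K at S ± 18.1·n: D = (-9.32, 15.5), K = (9.32, -15.5). Equal radii place F and Z the same way about C: F = C + 18.1·n = (49.3, 50.7), Z = C − 18.1·n = (68.0, 19.7). Then |SZ| = |Z − S| = 70.8.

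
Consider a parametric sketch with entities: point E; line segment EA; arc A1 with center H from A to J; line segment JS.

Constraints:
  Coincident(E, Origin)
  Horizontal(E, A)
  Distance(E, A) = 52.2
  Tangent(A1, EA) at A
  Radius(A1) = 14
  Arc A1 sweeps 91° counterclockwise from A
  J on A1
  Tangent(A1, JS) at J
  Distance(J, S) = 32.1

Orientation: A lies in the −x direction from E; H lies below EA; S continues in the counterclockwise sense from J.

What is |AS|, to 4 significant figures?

48.25

E is at the origin; E and A share the same y with |EA| = 52.2 and A on the −x side, so A = (-52.20, 0.000). Since A1 is tangent to EA there, HA ⟂ EA, so H = A + (0, -14) = (-52.20, -14.00). On A1, A sits at bearing 90° from H; a 91° counterclockwise sweep puts J at bearing 181°, so J = H + 14.0·(cos 181°, sin 181°) = (-66.20, -14.24). A1 meets JS tangentially, so HJ is at right angles to JS, so JS runs along (−sin 181°, cos 181°); with |JS| = 32.1, S = (-65.64, -46.34). Then |AS| = |S − A| = 48.25.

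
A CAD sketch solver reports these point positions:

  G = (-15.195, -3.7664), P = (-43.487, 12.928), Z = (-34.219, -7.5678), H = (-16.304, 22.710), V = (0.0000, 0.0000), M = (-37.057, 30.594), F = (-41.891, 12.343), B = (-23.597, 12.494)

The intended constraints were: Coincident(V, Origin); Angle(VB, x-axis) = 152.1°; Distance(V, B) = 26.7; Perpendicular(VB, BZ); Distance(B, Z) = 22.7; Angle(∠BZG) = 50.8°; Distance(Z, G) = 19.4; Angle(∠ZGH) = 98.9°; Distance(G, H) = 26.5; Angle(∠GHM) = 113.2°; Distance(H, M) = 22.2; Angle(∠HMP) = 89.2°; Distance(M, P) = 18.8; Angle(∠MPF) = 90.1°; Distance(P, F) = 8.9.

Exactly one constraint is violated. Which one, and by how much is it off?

Distance(P, F) = 8.9 — off by 7.20.

V = (0.00, 0.00) ✓; VB at 152.1° ✓; |VB| = 26.70 ✓; ∠(VB, BZ) = 90.00° ✓; |BZ| = 22.70 ✓; ∠BZG = 50.80° ✓; |ZG| = 19.40 ✓; ∠ZGH = 98.90° ✓; |GH| = 26.50 ✓; ∠GHM = 113.2° ✓; |HM| = 22.20 ✓; ∠HMP = 89.20° ✓; |MP| = 18.80 ✓; ∠MPF = 90.13° ✓; |PF| = 1.700 ✗.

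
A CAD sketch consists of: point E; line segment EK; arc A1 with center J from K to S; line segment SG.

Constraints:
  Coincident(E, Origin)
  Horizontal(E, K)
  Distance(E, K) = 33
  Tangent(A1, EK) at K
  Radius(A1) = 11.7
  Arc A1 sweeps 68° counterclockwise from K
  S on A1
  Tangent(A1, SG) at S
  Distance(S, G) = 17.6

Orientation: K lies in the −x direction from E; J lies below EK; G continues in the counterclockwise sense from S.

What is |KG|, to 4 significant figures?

29.37

E is at the origin; EK is horizontal with |EK| = 33.0 and K on the −x side, so K = (-33.00, 0.000). Tangency of A1 to EK means the radius JK is perpendicular to EK, so J = K + (0, -11.7) = (-33.00, -11.70). On A1, K sits at bearing 90° from J; a 68° counterclockwise sweep puts S at bearing 158°, so S = J + 11.7·(cos 158°, sin 158°) = (-43.85, -7.317). A1 meets SG tangentially, so JS is at right angles to SG, so SG runs along (−sin 158°, cos 158°); with |SG| = 17.6, G = (-50.44, -23.64). Then |KG| = |G − K| = 29.37.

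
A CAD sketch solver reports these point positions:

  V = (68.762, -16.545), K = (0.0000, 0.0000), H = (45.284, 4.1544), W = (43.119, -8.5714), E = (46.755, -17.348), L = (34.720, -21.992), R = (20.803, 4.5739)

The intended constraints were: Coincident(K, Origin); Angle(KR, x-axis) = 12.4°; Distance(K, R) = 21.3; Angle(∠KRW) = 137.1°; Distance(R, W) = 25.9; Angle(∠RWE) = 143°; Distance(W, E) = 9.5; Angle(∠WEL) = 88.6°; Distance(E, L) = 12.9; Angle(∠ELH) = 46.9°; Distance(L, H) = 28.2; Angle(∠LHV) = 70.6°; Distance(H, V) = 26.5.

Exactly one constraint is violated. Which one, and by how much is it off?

Distance(H, V) = 26.5 — off by 4.80.

K = (0.00, 0.00) ✓; KR at 12.40° ✓; |KR| = 21.30 ✓; ∠KRW = 137.1° ✓; |RW| = 25.90 ✓; ∠RWE = 143.0° ✓; |WE| = 9.500 ✓; ∠WEL = 88.60° ✓; |EL| = 12.90 ✓; ∠ELH = 46.90° ✓; |LH| = 28.20 ✓; ∠LHV = 70.60° ✓; |HV| = 31.30 ✗.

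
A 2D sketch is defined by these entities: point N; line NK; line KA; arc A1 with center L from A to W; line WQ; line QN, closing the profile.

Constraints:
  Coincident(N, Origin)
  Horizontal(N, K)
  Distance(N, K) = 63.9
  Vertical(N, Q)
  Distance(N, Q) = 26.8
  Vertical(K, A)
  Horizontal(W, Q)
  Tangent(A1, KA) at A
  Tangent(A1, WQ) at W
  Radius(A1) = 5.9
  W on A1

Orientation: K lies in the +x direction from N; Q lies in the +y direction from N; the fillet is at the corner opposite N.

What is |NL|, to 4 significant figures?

61.65

N is at the origin; N and K share the same y with |NK| = 63.9 and K on the +x side, so K = (63.90, 0.000). NQ is vertical with |NQ| = 26.8 and Q on the +y side, so Q = (0.000, 26.80). The virtual corner opposite N is at (63.90, 26.80). A1 meets KA tangentially, so LA is at right angles to KA and tangency of A1 to WQ means the radius LW is perpendicular to WQ, with radius 5.9, so the center L sits 5.9 in from both sides at L = (58.00, 20.90). Then |NL| = |L − N| = 61.65.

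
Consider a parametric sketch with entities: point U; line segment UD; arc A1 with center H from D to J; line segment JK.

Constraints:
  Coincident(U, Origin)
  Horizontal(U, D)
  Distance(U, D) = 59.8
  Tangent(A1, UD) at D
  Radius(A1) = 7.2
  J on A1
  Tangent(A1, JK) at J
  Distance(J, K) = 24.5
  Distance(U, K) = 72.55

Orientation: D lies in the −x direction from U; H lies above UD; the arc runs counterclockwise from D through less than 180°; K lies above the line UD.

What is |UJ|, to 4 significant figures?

54.49

Checks: |HJ| = 7.200 ✓; ∠(HJ, JK) = 90.00° ✓; |JK| = 24.50 ✓; |UK| = 72.55 ✓.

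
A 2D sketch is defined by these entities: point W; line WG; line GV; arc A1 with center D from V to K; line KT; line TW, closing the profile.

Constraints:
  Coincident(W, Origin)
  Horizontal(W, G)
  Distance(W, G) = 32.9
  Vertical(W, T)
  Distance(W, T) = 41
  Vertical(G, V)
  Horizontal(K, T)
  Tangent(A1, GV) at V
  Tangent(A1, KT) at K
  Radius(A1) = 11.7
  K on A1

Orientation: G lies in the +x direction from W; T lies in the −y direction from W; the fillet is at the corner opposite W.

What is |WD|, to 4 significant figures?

36.17

W is at the origin; WG is horizontal with |WG| = 32.9 and G on the +x side, so G = (32.90, 0.000). W and T share the same x with |WT| = 41.0 and T on the −y side, so T = (0.000, -41.00). The virtual corner opposite W is at (32.90, -41.00). Tangency of A1 to GV means the radius DV is perpendicular to GV and tangency of A1 to KT means the radius DK is perpendicular to KT, with radius 11.7, so the center D sits 11.7 in from both sides at D = (21.20, -29.30). Then |WD| = |D − W| = 36.17.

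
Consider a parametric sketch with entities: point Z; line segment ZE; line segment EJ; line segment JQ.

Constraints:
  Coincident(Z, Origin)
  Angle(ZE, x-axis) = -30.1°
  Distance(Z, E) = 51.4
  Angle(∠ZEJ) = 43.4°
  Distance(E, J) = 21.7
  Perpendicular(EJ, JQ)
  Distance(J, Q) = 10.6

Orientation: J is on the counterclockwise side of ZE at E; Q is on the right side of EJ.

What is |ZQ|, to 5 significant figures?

48.509

∠ZEJ = 43.4°, so EJ runs at -30.1° + (180° − 43.4°) = 106.50° from the x-axis; with |EJ| = 21.7, J = E + 21.7·(cos 106.50°, sin 106.50°) = (38.306, -4.9713). The perpendicularity gives JQ at right angles to EJ; with |JQ| = 10.6 on the right of EJ, Q = J + 10.6·(0.95882, 0.28402) = (48.469, -1.9607). Then |ZQ| = |Q − Z| = 48.509.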